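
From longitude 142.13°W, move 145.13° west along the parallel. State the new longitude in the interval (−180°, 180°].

Start at -142.13°; shift −145.13° → -287.26°.
-287.26° lies outside (−180°, 180°]; add 360° → +72.74°.

72.74°E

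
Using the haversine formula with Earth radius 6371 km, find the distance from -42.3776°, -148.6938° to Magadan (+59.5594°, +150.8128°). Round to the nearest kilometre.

12607 km

Δλ = 150.8128 − -148.6938 = 299.5066°; wrapped into (−180°, 180°]: -60.4934°.
Δφ = 59.5594 − -42.3776 = 101.9370°.
a = sin²(Δφ/2) + cos φ₁ · cos φ₂ · sin²(Δλ/2) = 0.698384.
c = 2·atan2(√a, √(1−a)) = 1.97879 rad → d = 6371·c ≈ 12606.87 km.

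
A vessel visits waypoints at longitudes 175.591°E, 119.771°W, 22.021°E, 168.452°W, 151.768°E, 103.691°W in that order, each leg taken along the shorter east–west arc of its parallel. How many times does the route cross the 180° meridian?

4

Leg 1: +175.591° → -119.771°, shortest Δλ = 64.638° (east) — crosses 180°.
Leg 2: -119.771° → +22.021°, shortest Δλ = 141.792° (east) — does not cross 180°.
Leg 3: +22.021° → -168.452°, shortest Δλ = 169.527° (east) — crosses 180°.
Leg 4: -168.452° → +151.768°, shortest Δλ = -39.78° (west) — crosses 180°.
Leg 5: +151.768° → -103.691°, shortest Δλ = 104.541° (east) — crosses 180°.
Total crossings: 4.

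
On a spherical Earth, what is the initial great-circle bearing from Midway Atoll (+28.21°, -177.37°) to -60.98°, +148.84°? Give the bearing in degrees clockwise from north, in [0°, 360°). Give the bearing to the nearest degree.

196°

Δλ = 148.84 − -177.37 = 326.21°; wrapped into (−180°, 180°]: -33.79°.
θ = atan2( sin Δλ · cos φ₂ , cos φ₁ · sin φ₂ − sin φ₁ · cos φ₂ · cos Δλ )
  = atan2(-0.26980, -0.96116) = -164.321° → normalised to [0°, 360°): 195.679°.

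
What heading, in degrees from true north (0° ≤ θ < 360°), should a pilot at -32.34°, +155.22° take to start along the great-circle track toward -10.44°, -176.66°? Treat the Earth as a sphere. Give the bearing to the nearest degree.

56°

Δλ = -176.66 − 155.22 = -331.88°; wrapped into (−180°, 180°]: 28.12°.
θ = atan2( sin Δλ · cos φ₂ , cos φ₁ · sin φ₂ − sin φ₁ · cos φ₂ · cos Δλ )
  = atan2(0.46352, 0.31089) = 56.149° → normalised to [0°, 360°): 56.149°.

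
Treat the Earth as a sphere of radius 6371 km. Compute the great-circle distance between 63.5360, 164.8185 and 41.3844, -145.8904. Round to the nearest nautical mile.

2156 nmi

Δλ = -145.8904 − 164.8185 = -310.7089°; wrapped into (−180°, 180°]: 49.2911°.
Δφ = 41.3844 − 63.5360 = -22.1516°.
a = sin²(Δφ/2) + cos φ₁ · cos φ₂ · sin²(Δλ/2) = 0.095047.
c = 2·atan2(√a, √(1−a)) = 0.62680 rad → d = 6371·c ≈ 3993.37 km ≈ 2156.25 nmi.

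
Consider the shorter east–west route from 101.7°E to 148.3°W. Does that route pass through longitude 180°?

Yes

Naïve |-148.3 − 101.7| = 250.0° > 180°, so the shorter arc goes the other way round — across 180°.
Signed shortest Δλ = ((-148.3 − 101.7 + 180) mod 360) − 180 = 110.0°.
Going east by 110.0° from +101.7° passes through 180° before reaching -148.3°.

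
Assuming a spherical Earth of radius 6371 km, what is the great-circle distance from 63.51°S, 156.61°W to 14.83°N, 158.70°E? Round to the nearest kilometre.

Δλ = 158.70 − -156.61 = 315.31°; wrapped into (−180°, 180°]: -44.69°.
Δφ = 14.83 − -63.51 = 78.34°.
a = sin²(Δφ/2) + cos φ₁ · cos φ₂ · sin²(Δλ/2) = 0.461271.
c = 2·atan2(√a, √(1−a)) = 1.49326 rad → d = 6371·c ≈ 9513.56 km.

9514 km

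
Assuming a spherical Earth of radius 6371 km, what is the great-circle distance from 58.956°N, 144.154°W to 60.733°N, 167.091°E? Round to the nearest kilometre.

2668 km

Δλ = 167.091 − -144.154 = 311.245°; wrapped into (−180°, 180°]: -48.755°.
Δφ = 60.733 − 58.956 = 1.777°.
a = sin²(Δφ/2) + cos φ₁ · cos φ₂ · sin²(Δλ/2) = 0.043191.
c = 2·atan2(√a, √(1−a)) = 0.41870 rad → d = 6371·c ≈ 2667.53 km.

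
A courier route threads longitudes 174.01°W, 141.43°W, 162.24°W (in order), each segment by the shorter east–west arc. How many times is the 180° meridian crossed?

Leg 1: -174.01° → -141.43°, shortest Δλ = 32.58° (east) — does not cross 180°.
Leg 2: -141.43° → -162.24°, shortest Δλ = -20.81° (west) — does not cross 180°.
Total crossings: 0.

0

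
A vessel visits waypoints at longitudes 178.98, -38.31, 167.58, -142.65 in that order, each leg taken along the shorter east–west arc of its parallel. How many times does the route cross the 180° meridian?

3

Leg 1: +178.98° → -38.31°, shortest Δλ = 142.71° (east) — crosses 180°.
Leg 2: -38.31° → +167.58°, shortest Δλ = -154.11° (west) — crosses 180°.
Leg 3: +167.58° → -142.65°, shortest Δλ = 49.77° (east) — crosses 180°.
Total crossings: 3.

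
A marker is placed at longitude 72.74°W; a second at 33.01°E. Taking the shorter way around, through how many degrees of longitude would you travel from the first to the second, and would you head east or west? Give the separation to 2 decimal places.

Raw difference: 33.01 − -72.74 = 105.75°.
Normalise into (−180°, 180°]: 105.75° stays 105.75°.
Positive ⇒ the second point lies to the east; separation 105.75°.

105.75° east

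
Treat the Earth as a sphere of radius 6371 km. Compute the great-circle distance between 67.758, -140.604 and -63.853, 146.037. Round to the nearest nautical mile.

8498 nmi

Δλ = 146.037 − -140.604 = 286.641°; wrapped into (−180°, 180°]: -73.359°.
Δφ = -63.853 − 67.758 = -131.611°.
a = sin²(Δφ/2) + cos φ₁ · cos φ₂ · sin²(Δλ/2) = 0.891553.
c = 2·atan2(√a, √(1−a)) = 2.47044 rad → d = 6371·c ≈ 15739.18 km ≈ 8498.48 nmi.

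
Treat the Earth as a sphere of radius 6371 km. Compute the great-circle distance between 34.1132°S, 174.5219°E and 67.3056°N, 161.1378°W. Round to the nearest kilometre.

11462 km

Δλ = -161.1378 − 174.5219 = -335.6597°; wrapped into (−180°, 180°]: 24.3403°.
Δφ = 67.3056 − -34.1132 = 101.4188°.
a = sin²(Δφ/2) + cos φ₁ · cos φ₂ · sin²(Δλ/2) = 0.613186.
c = 2·atan2(√a, √(1−a)) = 1.79915 rad → d = 6371·c ≈ 11462.37 km.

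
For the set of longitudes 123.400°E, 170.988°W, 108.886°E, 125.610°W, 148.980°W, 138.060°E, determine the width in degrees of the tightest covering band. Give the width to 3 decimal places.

Sort the longitudes: -170.988°, -148.980°, -125.610°, +108.886°, +123.400°, +138.060°.
Eastward gaps between consecutive values (wrapping around): 22.008°, 23.370°, 234.496°, 14.514°, 14.660°, 50.952°.
Largest gap = 234.496° ⇒ minimal covering band is its complement: 360° − 234.496° = 125.504°.
Band runs from +108.886° eastward to -125.610°, crossing the antimeridian.

125.504°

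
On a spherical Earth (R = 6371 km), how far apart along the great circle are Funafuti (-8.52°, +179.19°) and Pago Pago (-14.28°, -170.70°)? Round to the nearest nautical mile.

Δλ = -170.70 − 179.19 = -349.89°; wrapped into (−180°, 180°]: 10.11°.
Δφ = -14.28 − -8.52 = -5.76°.
a = sin²(Δφ/2) + cos φ₁ · cos φ₂ · sin²(Δλ/2) = 0.009965.
c = 2·atan2(√a, √(1−a)) = 0.19999 rad → d = 6371·c ≈ 1274.11 km ≈ 687.96 nmi.

688 nmi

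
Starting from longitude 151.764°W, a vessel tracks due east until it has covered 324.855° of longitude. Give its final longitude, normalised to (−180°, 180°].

173.091°E

Start at -151.764°; shift +324.855° → +173.091°.
+173.091° already lies in (−180°, 180°].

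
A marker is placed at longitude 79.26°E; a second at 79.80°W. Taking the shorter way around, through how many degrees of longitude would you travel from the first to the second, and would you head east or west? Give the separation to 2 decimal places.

Raw difference: -79.80 − 79.26 = -159.06°.
Normalise into (−180°, 180°]: -159.06° stays -159.06°.
Negative ⇒ the second point lies to the west; separation 159.06°.

159.06° west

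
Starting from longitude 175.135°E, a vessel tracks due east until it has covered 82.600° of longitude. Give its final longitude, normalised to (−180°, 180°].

Start at +175.135°; shift +82.600° → +257.735°.
+257.735° lies outside (−180°, 180°]; subtract 360° → -102.265°.

102.265°W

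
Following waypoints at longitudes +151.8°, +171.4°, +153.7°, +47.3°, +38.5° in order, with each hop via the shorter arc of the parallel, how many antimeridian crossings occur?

0

Leg 1: +151.8° → +171.4°, shortest Δλ = 19.6° (east) — does not cross 180°.
Leg 2: +171.4° → +153.7°, shortest Δλ = -17.7° (west) — does not cross 180°.
Leg 3: +153.7° → +47.3°, shortest Δλ = -106.4° (west) — does not cross 180°.
Leg 4: +47.3° → +38.5°, shortest Δλ = -8.8° (west) — does not cross 180°.
Total crossings: 0.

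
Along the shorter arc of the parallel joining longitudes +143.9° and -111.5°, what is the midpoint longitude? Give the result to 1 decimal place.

-163.8°

Signed shortest Δλ from +143.9° to -111.5° is +104.6°.
Midpoint longitude = +143.9° + (+104.6°)/2 = +143.9° + 52.3° = +196.2°.
Normalise into (−180°, 180°]: -163.8°.
(The naïve average (+143.9 + -111.5)/2 = 16.2° is on the wrong side of the globe.)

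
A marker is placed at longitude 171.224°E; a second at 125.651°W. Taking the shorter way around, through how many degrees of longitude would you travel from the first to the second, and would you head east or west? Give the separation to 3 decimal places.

63.125° east

Raw difference: -125.651 − 171.224 = -296.875°.
Normalise into (−180°, 180°]: -296.875° + 360° = 63.125°.
Positive ⇒ the second point lies to the east; separation 63.125°.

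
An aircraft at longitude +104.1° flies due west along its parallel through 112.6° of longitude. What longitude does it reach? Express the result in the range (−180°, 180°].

Start at +104.1°; shift −112.6° → -8.5°.
-8.5° already lies in (−180°, 180°].

-8.5°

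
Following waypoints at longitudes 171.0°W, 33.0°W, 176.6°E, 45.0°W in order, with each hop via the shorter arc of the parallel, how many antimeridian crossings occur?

Leg 1: -171.0° → -33.0°, shortest Δλ = 138.0° (east) — does not cross 180°.
Leg 2: -33.0° → +176.6°, shortest Δλ = -150.4° (west) — crosses 180°.
Leg 3: +176.6° → -45.0°, shortest Δλ = 138.4° (east) — crosses 180°.
Total crossings: 2.

2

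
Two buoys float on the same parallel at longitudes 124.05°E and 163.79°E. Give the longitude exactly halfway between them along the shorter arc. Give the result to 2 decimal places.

Signed shortest Δλ from +124.05° to +163.79° is +39.74°.
Midpoint longitude = +124.05° + (+39.74°)/2 = +124.05° + 19.87° = +143.92°.

143.92°E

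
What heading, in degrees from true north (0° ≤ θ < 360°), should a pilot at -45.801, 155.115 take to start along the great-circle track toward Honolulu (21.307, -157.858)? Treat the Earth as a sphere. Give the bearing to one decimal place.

43.9°

Δλ = -157.858 − 155.115 = -312.973°; wrapped into (−180°, 180°]: 47.027°.
θ = atan2( sin Δλ · cos φ₂ , cos φ₁ · sin φ₂ − sin φ₁ · cos φ₂ · cos Δλ )
  = atan2(0.68166, 0.70861) = 43.890° → normalised to [0°, 360°): 43.890°.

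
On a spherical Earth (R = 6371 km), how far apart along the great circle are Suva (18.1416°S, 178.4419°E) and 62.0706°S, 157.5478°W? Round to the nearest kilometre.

5229 km

Δλ = -157.5478 − 178.4419 = -335.9897°; wrapped into (−180°, 180°]: 24.0103°.
Δφ = -62.0706 − -18.1416 = -43.9290°.
a = sin²(Δφ/2) + cos φ₁ · cos φ₂ · sin²(Δλ/2) = 0.159157.
c = 2·atan2(√a, √(1−a)) = 0.82073 rad → d = 6371·c ≈ 5228.88 km.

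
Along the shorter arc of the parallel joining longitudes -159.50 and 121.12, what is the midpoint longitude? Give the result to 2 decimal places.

+160.81°

Signed shortest Δλ from -159.50° to +121.12° is -79.38°.
Midpoint longitude = -159.50° + (-79.38°)/2 = -159.50° − 39.69° = -199.19°.
Normalise into (−180°, 180°]: +160.81°.
(The naïve average (-159.50 + +121.12)/2 = -19.19° is on the wrong side of the globe.)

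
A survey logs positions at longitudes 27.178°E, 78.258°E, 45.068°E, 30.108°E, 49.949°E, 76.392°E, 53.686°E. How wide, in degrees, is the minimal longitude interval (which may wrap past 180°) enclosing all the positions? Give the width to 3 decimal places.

Sort the longitudes: +27.178°, +30.108°, +45.068°, +49.949°, +53.686°, +76.392°, +78.258°.
Eastward gaps between consecutive values (wrapping around): 2.930°, 14.960°, 4.881°, 3.737°, 22.706°, 1.866°, 308.920°.
Largest gap = 308.920° ⇒ minimal covering band is its complement: 360° − 308.920° = 51.080°.
Band runs from +27.178° eastward to +78.258°.

51.080°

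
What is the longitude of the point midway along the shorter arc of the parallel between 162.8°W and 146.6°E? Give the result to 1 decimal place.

Signed shortest Δλ from -162.8° to +146.6° is -50.6°.
Midpoint longitude = -162.8° + (-50.6°)/2 = -162.8° − 25.3° = -188.1°.
Normalise into (−180°, 180°]: +171.9°.
(The naïve average (-162.8 + +146.6)/2 = -8.1° is on the wrong side of the globe.)

171.9°E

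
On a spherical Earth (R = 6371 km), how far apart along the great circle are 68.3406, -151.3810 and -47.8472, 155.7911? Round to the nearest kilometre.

Δλ = 155.7911 − -151.3810 = 307.1721°; wrapped into (−180°, 180°]: -52.8279°.
Δφ = -47.8472 − 68.3406 = -116.1878°.
a = sin²(Δφ/2) + cos φ₁ · cos φ₂ · sin²(Δλ/2) = 0.769676.
c = 2·atan2(√a, √(1−a)) = 2.14046 rad → d = 6371·c ≈ 13636.89 km.

13637 km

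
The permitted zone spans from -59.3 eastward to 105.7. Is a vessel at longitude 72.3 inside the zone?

Band width going east from -59.3° to +105.7°: ((105.7 − -59.3) mod 360) = 165.0°.
Offset of +72.3° east of the west edge: ((72.3 − -59.3) mod 360) = 131.6°.
131.6° ≤ 165.0° ⇒ inside.

Yes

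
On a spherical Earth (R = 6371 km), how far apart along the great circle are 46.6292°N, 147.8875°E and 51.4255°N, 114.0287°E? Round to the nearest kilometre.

Δλ = 114.0287 − 147.8875 = -33.8588°.
Δφ = 51.4255 − 46.6292 = 4.7963°.
a = sin²(Δφ/2) + cos φ₁ · cos φ₂ · sin²(Δλ/2) = 0.038059.
c = 2·atan2(√a, √(1−a)) = 0.39269 rad → d = 6371·c ≈ 2501.83 km.

2502 km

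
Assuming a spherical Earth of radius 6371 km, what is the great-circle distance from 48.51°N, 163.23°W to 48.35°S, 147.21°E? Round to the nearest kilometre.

11777 km

Δλ = 147.21 − -163.23 = 310.44°; wrapped into (−180°, 180°]: -49.56°.
Δφ = -48.35 − 48.51 = -96.86°.
a = sin²(Δφ/2) + cos φ₁ · cos φ₂ · sin²(Δλ/2) = 0.637067.
c = 2·atan2(√a, √(1−a)) = 1.84849 rad → d = 6371·c ≈ 11776.70 km.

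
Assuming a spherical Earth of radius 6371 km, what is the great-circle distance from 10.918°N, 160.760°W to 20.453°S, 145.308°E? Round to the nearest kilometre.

Δλ = 145.308 − -160.760 = 306.068°; wrapped into (−180°, 180°]: -53.932°.
Δφ = -20.453 − 10.918 = -31.371°.
a = sin²(Δφ/2) + cos φ₁ · cos φ₂ · sin²(Δλ/2) = 0.262270.
c = 2·atan2(√a, √(1−a)) = 1.07531 rad → d = 6371·c ≈ 6850.80 km.

6851 km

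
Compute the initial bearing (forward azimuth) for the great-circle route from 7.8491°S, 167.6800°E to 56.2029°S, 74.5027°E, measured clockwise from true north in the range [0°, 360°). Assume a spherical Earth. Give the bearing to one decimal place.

213.9°

Δλ = 74.5027 − 167.6800 = -93.1773°.
θ = atan2( sin Δλ · cos φ₂ , cos φ₁ · sin φ₂ − sin φ₁ · cos φ₂ · cos Δλ )
  = atan2(-0.55540, -0.82744) = -146.129° → normalised to [0°, 360°): 213.871°.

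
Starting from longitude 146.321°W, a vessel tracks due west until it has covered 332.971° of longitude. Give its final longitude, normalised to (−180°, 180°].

119.292°W

Start at -146.321°; shift −332.971° → -479.292°.
-479.292° lies outside (−180°, 180°]; add 360° → -119.292°.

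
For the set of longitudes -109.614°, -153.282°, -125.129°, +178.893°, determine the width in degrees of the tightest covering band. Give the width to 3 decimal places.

Sort the longitudes: -153.282°, -125.129°, -109.614°, +178.893°.
Eastward gaps between consecutive values (wrapping around): 28.153°, 15.515°, 288.507°, 27.825°.
Largest gap = 288.507° ⇒ minimal covering band is its complement: 360° − 288.507° = 71.493°.
Band runs from +178.893° eastward to -109.614°, crossing the antimeridian.

71.493°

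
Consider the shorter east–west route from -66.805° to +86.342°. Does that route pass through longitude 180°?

Signed shortest Δλ = ((86.342 − -66.805 + 180) mod 360) − 180 = 153.147°.
Going east by 153.147° from -66.805° reaches +86.342° without touching 180°.

No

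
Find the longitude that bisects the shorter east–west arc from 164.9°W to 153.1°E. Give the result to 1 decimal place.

174.1°E

Signed shortest Δλ from -164.9° to +153.1° is -42.0°.
Midpoint longitude = -164.9° + (-42.0°)/2 = -164.9° − 21.0° = -185.9°.
Normalise into (−180°, 180°]: +174.1°.
(The naïve average (-164.9 + +153.1)/2 = -5.9° is on the wrong side of the globe.)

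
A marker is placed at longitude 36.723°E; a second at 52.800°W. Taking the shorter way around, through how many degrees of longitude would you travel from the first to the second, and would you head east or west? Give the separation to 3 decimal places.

89.523° west

Raw difference: -52.800 − 36.723 = -89.523°.
Normalise into (−180°, 180°]: -89.523° stays -89.523°.
Negative ⇒ the second point lies to the west; separation 89.523°.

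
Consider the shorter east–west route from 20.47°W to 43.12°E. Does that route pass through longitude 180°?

Signed shortest Δλ = ((43.12 − -20.47 + 180) mod 360) − 180 = 63.59°.
Going east by 63.59° from -20.47° reaches +43.12° without touching 180°.

No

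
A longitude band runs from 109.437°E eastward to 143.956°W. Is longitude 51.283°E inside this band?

No

Band width going east from +109.437° to -143.956°: ((-143.956 − 109.437) mod 360) = 106.607°.
Offset of +51.283° east of the west edge: ((51.283 − 109.437) mod 360) = 301.846°.
301.846° > 106.607° ⇒ outside.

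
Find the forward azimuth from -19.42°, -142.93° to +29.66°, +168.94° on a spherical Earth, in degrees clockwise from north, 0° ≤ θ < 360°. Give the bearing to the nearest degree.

316°

Δλ = 168.94 − -142.93 = 311.87°; wrapped into (−180°, 180°]: -48.13°.
θ = atan2( sin Δλ · cos φ₂ , cos φ₁ · sin φ₂ − sin φ₁ · cos φ₂ · cos Δλ )
  = atan2(-0.64709, 0.65954) = -44.454° → normalised to [0°, 360°): 315.546°.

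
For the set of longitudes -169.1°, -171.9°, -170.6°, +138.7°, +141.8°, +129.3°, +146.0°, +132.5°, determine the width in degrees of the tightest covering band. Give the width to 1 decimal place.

61.6°

Sort the longitudes: -171.9°, -170.6°, -169.1°, +129.3°, +132.5°, +138.7°, +141.8°, +146.0°.
Eastward gaps between consecutive values (wrapping around): 1.3°, 1.5°, 298.4°, 3.2°, 6.2°, 3.1°, 4.2°, 42.1°.
Largest gap = 298.4° ⇒ minimal covering band is its complement: 360° − 298.4° = 61.6°.
Band runs from +129.3° eastward to -169.1°, crossing the antimeridian.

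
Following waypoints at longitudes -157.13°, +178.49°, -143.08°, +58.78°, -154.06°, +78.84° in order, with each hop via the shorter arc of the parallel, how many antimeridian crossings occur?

5

Leg 1: -157.13° → +178.49°, shortest Δλ = -24.38° (west) — crosses 180°.
Leg 2: +178.49° → -143.08°, shortest Δλ = 38.43° (east) — crosses 180°.
Leg 3: -143.08° → +58.78°, shortest Δλ = -158.14° (west) — crosses 180°.
Leg 4: +58.78° → -154.06°, shortest Δλ = 147.16° (east) — crosses 180°.
Leg 5: -154.06° → +78.84°, shortest Δλ = -127.1° (west) — crosses 180°.
Total crossings: 5.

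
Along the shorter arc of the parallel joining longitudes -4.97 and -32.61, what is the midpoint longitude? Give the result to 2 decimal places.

-18.79°

Signed shortest Δλ from -4.97° to -32.61° is -27.64°.
Midpoint longitude = -4.97° + (-27.64°)/2 = -4.97° − 13.82° = -18.79°.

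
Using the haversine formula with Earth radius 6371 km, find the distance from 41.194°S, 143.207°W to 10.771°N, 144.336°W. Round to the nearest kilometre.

5779 km

Δλ = -144.336 − -143.207 = -1.129°.
Δφ = 10.771 − -41.194 = 51.965°.
a = sin²(Δφ/2) + cos φ₁ · cos φ₂ · sin²(Δλ/2) = 0.192000.
c = 2·atan2(√a, √(1−a)) = 0.90714 rad → d = 6371·c ≈ 5779.41 km.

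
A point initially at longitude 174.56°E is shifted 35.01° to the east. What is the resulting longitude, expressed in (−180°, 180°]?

Start at +174.56°; shift +35.01° → +209.57°.
+209.57° lies outside (−180°, 180°]; subtract 360° → -150.43°.

150.43°W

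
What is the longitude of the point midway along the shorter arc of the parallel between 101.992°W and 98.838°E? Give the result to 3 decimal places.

178.423°E

Signed shortest Δλ from -101.992° to +98.838° is -159.170°.
Midpoint longitude = -101.992° + (-159.170°)/2 = -101.992° − 79.585° = -181.577°.
Normalise into (−180°, 180°]: +178.423°.
(The naïve average (-101.992 + +98.838)/2 = -1.577° is on the wrong side of the globe.)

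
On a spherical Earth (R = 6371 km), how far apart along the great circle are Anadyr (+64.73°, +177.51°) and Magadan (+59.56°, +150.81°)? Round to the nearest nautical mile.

803 nmi

Δλ = 150.81 − 177.51 = -26.70°.
Δφ = 59.56 − 64.73 = -5.17°.
a = sin²(Δφ/2) + cos φ₁ · cos φ₂ · sin²(Δλ/2) = 0.013565.
c = 2·atan2(√a, √(1−a)) = 0.23346 rad → d = 6371·c ≈ 1487.41 km ≈ 803.13 nmi.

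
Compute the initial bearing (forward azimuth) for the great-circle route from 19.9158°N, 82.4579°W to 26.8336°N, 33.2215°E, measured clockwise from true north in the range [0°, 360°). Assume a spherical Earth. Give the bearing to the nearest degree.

55°

Δλ = 33.2215 − -82.4579 = 115.6794°.
θ = atan2( sin Δλ · cos φ₂ , cos φ₁ · sin φ₂ − sin φ₁ · cos φ₂ · cos Δλ )
  = atan2(0.80419, 0.55612) = 55.335° → normalised to [0°, 360°): 55.335°.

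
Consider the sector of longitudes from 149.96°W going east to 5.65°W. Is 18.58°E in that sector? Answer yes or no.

Band width going east from -149.96° to -5.65°: ((-5.65 − -149.96) mod 360) = 144.31°.
Offset of +18.58° east of the west edge: ((18.58 − -149.96) mod 360) = 168.54°.
168.54° > 144.31° ⇒ outside.

No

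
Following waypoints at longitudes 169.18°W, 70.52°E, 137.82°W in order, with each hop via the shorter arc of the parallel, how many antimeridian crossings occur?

2

Leg 1: -169.18° → +70.52°, shortest Δλ = -120.3° (west) — crosses 180°.
Leg 2: +70.52° → -137.82°, shortest Δλ = 151.66° (east) — crosses 180°.
Total crossings: 2.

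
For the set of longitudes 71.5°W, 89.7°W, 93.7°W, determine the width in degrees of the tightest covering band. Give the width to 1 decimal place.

Sort the longitudes: -93.7°, -89.7°, -71.5°.
Eastward gaps between consecutive values (wrapping around): 4.0°, 18.2°, 337.8°.
Largest gap = 337.8° ⇒ minimal covering band is its complement: 360° − 337.8° = 22.2°.
Band runs from -93.7° eastward to -71.5°.

22.2°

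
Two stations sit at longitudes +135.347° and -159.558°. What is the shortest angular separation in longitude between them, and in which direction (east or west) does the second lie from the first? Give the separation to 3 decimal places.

Raw difference: -159.558 − 135.347 = -294.905°.
Normalise into (−180°, 180°]: -294.905° + 360° = 65.095°.
Positive ⇒ the second point lies to the east; separation 65.095°.

65.095° east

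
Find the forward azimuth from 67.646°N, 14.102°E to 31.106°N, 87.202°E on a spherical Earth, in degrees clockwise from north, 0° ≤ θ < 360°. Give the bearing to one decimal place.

Δλ = 87.202 − 14.102 = 73.100°.
θ = atan2( sin Δλ · cos φ₂ , cos φ₁ · sin φ₂ − sin φ₁ · cos φ₂ · cos Δλ )
  = atan2(0.81924, -0.03371) = 92.356° → normalised to [0°, 360°): 92.356°.

92.4°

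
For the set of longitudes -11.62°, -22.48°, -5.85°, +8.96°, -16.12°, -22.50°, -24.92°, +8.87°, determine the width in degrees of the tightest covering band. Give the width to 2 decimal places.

Sort the longitudes: -24.92°, -22.50°, -22.48°, -16.12°, -11.62°, -5.85°, +8.87°, +8.96°.
Eastward gaps between consecutive values (wrapping around): 2.42°, 0.02°, 6.36°, 4.50°, 5.77°, 14.72°, 0.09°, 326.12°.
Largest gap = 326.12° ⇒ minimal covering band is its complement: 360° − 326.12° = 33.88°.
Band runs from -24.92° eastward to +8.96°.

33.88°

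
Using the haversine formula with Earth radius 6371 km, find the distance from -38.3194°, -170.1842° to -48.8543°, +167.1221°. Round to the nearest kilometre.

2158 km

Δλ = 167.1221 − -170.1842 = 337.3063°; wrapped into (−180°, 180°]: -22.6937°.
Δφ = -48.8543 − -38.3194 = -10.5349°.
a = sin²(Δφ/2) + cos φ₁ · cos φ₂ · sin²(Δλ/2) = 0.028411.
c = 2·atan2(√a, √(1−a)) = 0.33873 rad → d = 6371·c ≈ 2158.04 km.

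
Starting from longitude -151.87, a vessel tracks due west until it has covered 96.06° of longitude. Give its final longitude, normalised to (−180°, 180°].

+112.07°

Start at -151.87°; shift −96.06° → -247.93°.
-247.93° lies outside (−180°, 180°]; add 360° → +112.07°.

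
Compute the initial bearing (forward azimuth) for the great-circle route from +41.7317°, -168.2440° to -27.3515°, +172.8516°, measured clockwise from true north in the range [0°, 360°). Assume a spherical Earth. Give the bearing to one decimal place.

197.7°

Δλ = 172.8516 − -168.2440 = 341.0956°; wrapped into (−180°, 180°]: -18.9044°.
θ = atan2( sin Δλ · cos φ₂ , cos φ₁ · sin φ₂ − sin φ₁ · cos φ₂ · cos Δλ )
  = atan2(-0.28777, -0.90221) = -162.309° → normalised to [0°, 360°): 197.691°.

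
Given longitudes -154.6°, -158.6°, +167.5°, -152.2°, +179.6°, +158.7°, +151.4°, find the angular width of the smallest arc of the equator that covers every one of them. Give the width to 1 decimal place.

Sort the longitudes: -158.6°, -154.6°, -152.2°, +151.4°, +158.7°, +167.5°, +179.6°.
Eastward gaps between consecutive values (wrapping around): 4.0°, 2.4°, 303.6°, 7.3°, 8.8°, 12.1°, 21.8°.
Largest gap = 303.6° ⇒ minimal covering band is its complement: 360° − 303.6° = 56.4°.
Band runs from +151.4° eastward to -152.2°, crossing the antimeridian.

56.4°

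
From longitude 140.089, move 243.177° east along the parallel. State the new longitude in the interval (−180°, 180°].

Start at +140.089°; shift +243.177° → +383.266°.
+383.266° lies outside (−180°, 180°]; subtract 360° → +23.266°.

+23.266°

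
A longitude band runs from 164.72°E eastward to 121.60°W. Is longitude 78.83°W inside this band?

Band width going east from +164.72° to -121.60°: ((-121.60 − 164.72) mod 360) = 73.68°.
Offset of -78.83° east of the west edge: ((-78.83 − 164.72) mod 360) = 116.45°.
116.45° > 73.68° ⇒ outside.

No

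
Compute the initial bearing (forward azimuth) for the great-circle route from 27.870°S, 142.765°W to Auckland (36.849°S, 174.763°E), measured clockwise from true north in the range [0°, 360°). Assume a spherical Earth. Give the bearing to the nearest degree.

Δλ = 174.763 − -142.765 = 317.528°; wrapped into (−180°, 180°]: -42.472°.
θ = atan2( sin Δλ · cos φ₂ , cos φ₁ · sin φ₂ − sin φ₁ · cos φ₂ · cos Δλ )
  = atan2(-0.54033, -0.25423) = -115.197° → normalised to [0°, 360°): 244.803°.

245°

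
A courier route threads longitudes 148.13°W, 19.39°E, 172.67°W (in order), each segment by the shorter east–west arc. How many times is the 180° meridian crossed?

1

Leg 1: -148.13° → +19.39°, shortest Δλ = 167.52° (east) — does not cross 180°.
Leg 2: +19.39° → -172.67°, shortest Δλ = 167.94° (east) — crosses 180°.
Total crossings: 1.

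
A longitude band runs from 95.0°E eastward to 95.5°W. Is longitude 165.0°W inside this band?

Yes

Band width going east from +95.0° to -95.5°: ((-95.5 − 95.0) mod 360) = 169.5°.
Offset of -165.0° east of the west edge: ((-165.0 − 95.0) mod 360) = 100.0°.
100.0° ≤ 169.5° ⇒ inside.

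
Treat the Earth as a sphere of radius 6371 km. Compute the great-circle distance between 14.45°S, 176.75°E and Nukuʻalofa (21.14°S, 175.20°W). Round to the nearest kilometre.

1131 km

Δλ = -175.20 − 176.75 = -351.95°; wrapped into (−180°, 180°]: 8.05°.
Δφ = -21.14 − -14.45 = -6.69°.
a = sin²(Δφ/2) + cos φ₁ · cos φ₂ · sin²(Δλ/2) = 0.007854.
c = 2·atan2(√a, √(1−a)) = 0.17748 rad → d = 6371·c ≈ 1130.75 km.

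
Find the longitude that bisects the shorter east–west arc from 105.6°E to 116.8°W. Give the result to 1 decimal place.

174.4°E

Signed shortest Δλ from +105.6° to -116.8° is +137.6°.
Midpoint longitude = +105.6° + (+137.6°)/2 = +105.6° + 68.8° = +174.4°.
(The naïve average (+105.6 + -116.8)/2 = -5.6° is on the wrong side of the globe.)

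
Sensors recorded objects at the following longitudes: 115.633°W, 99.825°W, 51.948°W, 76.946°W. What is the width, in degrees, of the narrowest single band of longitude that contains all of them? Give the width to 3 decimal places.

Sort the longitudes: -115.633°, -99.825°, -76.946°, -51.948°.
Eastward gaps between consecutive values (wrapping around): 15.808°, 22.879°, 24.998°, 296.315°.
Largest gap = 296.315° ⇒ minimal covering band is its complement: 360° − 296.315° = 63.685°.
Band runs from -115.633° eastward to -51.948°.

63.685°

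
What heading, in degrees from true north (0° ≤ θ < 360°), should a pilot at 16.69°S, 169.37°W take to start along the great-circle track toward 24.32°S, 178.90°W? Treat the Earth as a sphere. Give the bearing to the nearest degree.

228°

Δλ = -178.90 − -169.37 = -9.53°.
θ = atan2( sin Δλ · cos φ₂ , cos φ₁ · sin φ₂ − sin φ₁ · cos φ₂ · cos Δλ )
  = atan2(-0.15087, -0.13639) = -132.113° → normalised to [0°, 360°): 227.887°.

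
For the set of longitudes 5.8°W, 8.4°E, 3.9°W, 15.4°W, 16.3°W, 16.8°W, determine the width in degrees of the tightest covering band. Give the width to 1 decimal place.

Sort the longitudes: -16.8°, -16.3°, -15.4°, -5.8°, -3.9°, +8.4°.
Eastward gaps between consecutive values (wrapping around): 0.5°, 0.9°, 9.6°, 1.9°, 12.3°, 334.8°.
Largest gap = 334.8° ⇒ minimal covering band is its complement: 360° − 334.8° = 25.2°.
Band runs from -16.8° eastward to +8.4°.

25.2°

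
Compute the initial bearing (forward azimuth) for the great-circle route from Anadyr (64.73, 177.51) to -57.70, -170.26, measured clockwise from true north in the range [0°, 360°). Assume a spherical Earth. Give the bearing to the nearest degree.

172°

Δλ = -170.26 − 177.51 = -347.77°; wrapped into (−180°, 180°]: 12.23°.
θ = atan2( sin Δλ · cos φ₂ , cos φ₁ · sin φ₂ − sin φ₁ · cos φ₂ · cos Δλ )
  = atan2(0.11320, -0.83308) = 172.262° → normalised to [0°, 360°): 172.262°.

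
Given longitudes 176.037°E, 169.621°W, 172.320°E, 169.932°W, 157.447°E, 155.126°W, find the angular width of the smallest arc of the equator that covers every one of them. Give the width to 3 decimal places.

Sort the longitudes: -169.932°, -169.621°, -155.126°, +157.447°, +172.320°, +176.037°.
Eastward gaps between consecutive values (wrapping around): 0.311°, 14.495°, 312.573°, 14.873°, 3.717°, 14.031°.
Largest gap = 312.573° ⇒ minimal covering band is its complement: 360° − 312.573° = 47.427°.
Band runs from +157.447° eastward to -155.126°, crossing the antimeridian.

47.427°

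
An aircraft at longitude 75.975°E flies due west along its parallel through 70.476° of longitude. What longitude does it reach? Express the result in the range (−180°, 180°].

5.499°E

Start at +75.975°; shift −70.476° → +5.499°.
+5.499° already lies in (−180°, 180°].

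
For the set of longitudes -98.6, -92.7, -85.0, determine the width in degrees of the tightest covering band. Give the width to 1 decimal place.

13.6°

Sort the longitudes: -98.6°, -92.7°, -85.0°.
Eastward gaps between consecutive values (wrapping around): 5.9°, 7.7°, 346.4°.
Largest gap = 346.4° ⇒ minimal covering band is its complement: 360° − 346.4° = 13.6°.
Band runs from -98.6° eastward to -85.0°.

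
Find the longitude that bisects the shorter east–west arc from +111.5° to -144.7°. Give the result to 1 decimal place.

+163.4°

Signed shortest Δλ from +111.5° to -144.7° is +103.8°.
Midpoint longitude = +111.5° + (+103.8°)/2 = +111.5° + 51.9° = +163.4°.
(The naïve average (+111.5 + -144.7)/2 = -16.6° is on the wrong side of the globe.)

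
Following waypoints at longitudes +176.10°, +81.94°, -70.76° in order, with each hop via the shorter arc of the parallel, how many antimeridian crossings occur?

Leg 1: +176.10° → +81.94°, shortest Δλ = -94.16° (west) — does not cross 180°.
Leg 2: +81.94° → -70.76°, shortest Δλ = -152.7° (west) — does not cross 180°.
Total crossings: 0.

0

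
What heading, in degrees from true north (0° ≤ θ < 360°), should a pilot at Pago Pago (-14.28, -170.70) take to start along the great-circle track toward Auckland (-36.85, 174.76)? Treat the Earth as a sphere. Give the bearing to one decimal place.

Δλ = 174.76 − -170.70 = 345.46°; wrapped into (−180°, 180°]: -14.54°.
θ = atan2( sin Δλ · cos φ₂ , cos φ₁ · sin φ₂ − sin φ₁ · cos φ₂ · cos Δλ )
  = atan2(-0.20090, -0.39013) = -152.754° → normalised to [0°, 360°): 207.246°.

207.2°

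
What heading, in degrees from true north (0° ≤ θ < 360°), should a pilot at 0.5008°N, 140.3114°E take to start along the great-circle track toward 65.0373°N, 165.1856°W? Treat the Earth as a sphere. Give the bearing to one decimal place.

Δλ = -165.1856 − 140.3114 = -305.4970°; wrapped into (−180°, 180°]: 54.5030°.
θ = atan2( sin Δλ · cos φ₂ , cos φ₁ · sin φ₂ − sin φ₁ · cos φ₂ · cos Δλ )
  = atan2(0.34359, 0.90441) = 20.802° → normalised to [0°, 360°): 20.802°.

20.8°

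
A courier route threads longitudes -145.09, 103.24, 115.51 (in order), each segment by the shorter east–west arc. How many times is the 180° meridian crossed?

Leg 1: -145.09° → +103.24°, shortest Δλ = -111.67° (west) — crosses 180°.
Leg 2: +103.24° → +115.51°, shortest Δλ = 12.27° (east) — does not cross 180°.
Total crossings: 1.

1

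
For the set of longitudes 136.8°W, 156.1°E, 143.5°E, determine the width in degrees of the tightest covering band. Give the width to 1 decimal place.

79.7°

Sort the longitudes: -136.8°, +143.5°, +156.1°.
Eastward gaps between consecutive values (wrapping around): 280.3°, 12.6°, 67.1°.
Largest gap = 280.3° ⇒ minimal covering band is its complement: 360° − 280.3° = 79.7°.
Band runs from +143.5° eastward to -136.8°, crossing the antimeridian.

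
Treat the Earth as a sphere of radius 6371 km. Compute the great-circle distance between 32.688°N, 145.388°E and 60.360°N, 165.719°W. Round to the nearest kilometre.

Δλ = -165.719 − 145.388 = -311.107°; wrapped into (−180°, 180°]: 48.893°.
Δφ = 60.360 − 32.688 = 27.672°.
a = sin²(Δφ/2) + cos φ₁ · cos φ₂ · sin²(Δλ/2) = 0.128475.
c = 2·atan2(√a, √(1−a)) = 0.73318 rad → d = 6371·c ≈ 4671.09 km.

4671 km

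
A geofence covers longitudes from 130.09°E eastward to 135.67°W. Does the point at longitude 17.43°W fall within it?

Band width going east from +130.09° to -135.67°: ((-135.67 − 130.09) mod 360) = 94.24°.
Offset of -17.43° east of the west edge: ((-17.43 − 130.09) mod 360) = 212.48°.
212.48° > 94.24° ⇒ outside.

No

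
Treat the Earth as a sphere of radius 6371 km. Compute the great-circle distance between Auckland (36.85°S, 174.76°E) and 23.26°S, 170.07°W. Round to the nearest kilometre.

2096 km

Δλ = -170.07 − 174.76 = -344.83°; wrapped into (−180°, 180°]: 15.17°.
Δφ = -23.26 − -36.85 = 13.59°.
a = sin²(Δφ/2) + cos φ₁ · cos φ₂ · sin²(Δλ/2) = 0.026808.
c = 2·atan2(√a, √(1−a)) = 0.32894 rad → d = 6371·c ≈ 2095.70 km.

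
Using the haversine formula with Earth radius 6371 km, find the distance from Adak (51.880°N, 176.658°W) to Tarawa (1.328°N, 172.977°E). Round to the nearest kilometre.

5704 km

Δλ = 172.977 − -176.658 = 349.635°; wrapped into (−180°, 180°]: -10.365°.
Δφ = 1.328 − 51.880 = -50.552°.
a = sin²(Δφ/2) + cos φ₁ · cos φ₂ · sin²(Δλ/2) = 0.187347.
c = 2·atan2(√a, √(1−a)) = 0.89527 rad → d = 6371·c ≈ 5703.78 km.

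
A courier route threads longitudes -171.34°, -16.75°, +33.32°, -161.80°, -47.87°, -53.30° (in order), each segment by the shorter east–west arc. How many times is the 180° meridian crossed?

Leg 1: -171.34° → -16.75°, shortest Δλ = 154.59° (east) — does not cross 180°.
Leg 2: -16.75° → +33.32°, shortest Δλ = 50.07° (east) — does not cross 180°.
Leg 3: +33.32° → -161.80°, shortest Δλ = 164.88° (east) — crosses 180°.
Leg 4: -161.80° → -47.87°, shortest Δλ = 113.93° (east) — does not cross 180°.
Leg 5: -47.87° → -53.30°, shortest Δλ = -5.43° (west) — does not cross 180°.
Total crossings: 1.

1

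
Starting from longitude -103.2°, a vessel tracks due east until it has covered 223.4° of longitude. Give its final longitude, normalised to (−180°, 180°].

Start at -103.2°; shift +223.4° → +120.2°.
+120.2° already lies in (−180°, 180°].

+120.2°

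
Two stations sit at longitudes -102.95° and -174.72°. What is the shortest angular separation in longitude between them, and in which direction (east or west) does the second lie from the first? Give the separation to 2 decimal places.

71.77° west

Raw difference: -174.72 − -102.95 = -71.77°.
Normalise into (−180°, 180°]: -71.77° stays -71.77°.
Negative ⇒ the second point lies to the west; separation 71.77°.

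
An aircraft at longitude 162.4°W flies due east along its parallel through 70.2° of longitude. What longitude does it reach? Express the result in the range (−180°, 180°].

Start at -162.4°; shift +70.2° → -92.2°.
-92.2° already lies in (−180°, 180°].

92.2°W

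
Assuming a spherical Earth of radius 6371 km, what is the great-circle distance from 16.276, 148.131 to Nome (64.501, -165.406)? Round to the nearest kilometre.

6391 km

Δλ = -165.406 − 148.131 = -313.537°; wrapped into (−180°, 180°]: 46.463°.
Δφ = 64.501 − 16.276 = 48.225°.
a = sin²(Δφ/2) + cos φ₁ · cos φ₂ · sin²(Δλ/2) = 0.231192.
c = 2·atan2(√a, √(1−a)) = 1.00319 rad → d = 6371·c ≈ 6391.32 km.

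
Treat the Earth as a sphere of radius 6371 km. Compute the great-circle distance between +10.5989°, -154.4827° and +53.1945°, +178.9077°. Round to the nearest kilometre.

5297 km

Δλ = 178.9077 − -154.4827 = 333.3904°; wrapped into (−180°, 180°]: -26.6096°.
Δφ = 53.1945 − 10.5989 = 42.5956°.
a = sin²(Δφ/2) + cos φ₁ · cos φ₂ · sin²(Δλ/2) = 0.163113.
c = 2·atan2(√a, √(1−a)) = 0.83149 rad → d = 6371·c ≈ 5297.43 km.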